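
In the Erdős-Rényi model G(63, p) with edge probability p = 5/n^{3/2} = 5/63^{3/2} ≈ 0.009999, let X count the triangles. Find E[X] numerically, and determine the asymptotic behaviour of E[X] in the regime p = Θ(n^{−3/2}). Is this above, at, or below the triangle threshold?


Number of potential triangles: C(63, 3) = 39711.
Each occurs with probability p³ ≈ (0.009999)³ ≈ 9.997181e-07.
By linearity: E[X] = C(63, 3)·p³ ≈ 39711 · 9.997181e-07 ≈ 0.0397.
Since α = 3/2 > 1, p = c/n^{3/2} = o(1/n) is below the triangle threshold p ~ 1/n. Asymptotically E[X] ~ (c³/6)·n^{3(1−α)} = (5³/6)·n^{-1.5} → 0, so by Markov's inequality G has no triangles w.h.p.

E[X] ≈ 0.0397; in regime p = Θ(1/n^{3/2}) E[X] tends to 0 (below the triangle threshold p ~ 1/n).


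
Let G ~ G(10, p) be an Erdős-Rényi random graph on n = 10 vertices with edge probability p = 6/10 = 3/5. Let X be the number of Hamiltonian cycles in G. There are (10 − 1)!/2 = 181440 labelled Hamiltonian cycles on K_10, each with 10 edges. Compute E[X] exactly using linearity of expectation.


K_10 has (10 − 1)!/2 = 181440 labelled Hamiltonian cycles.
For each such Hamiltonian cycle H, let X_H = 1 if all 10 edges of H are present in G. Then P[X_H = 1] = p^{10} = (3/5)^{10} = 59049/9765625.
By linearity of expectation: E[X] = Σ_H E[X_H] = 181440 · p^{10} = 181440 · 59049/9765625 = 2142770112/1953125.
Numerically: E[X] ≈ 1097.1.

E[X] = 181440 · (3/5)^{10} = 2142770112/1953125 ≈ 1097.1.


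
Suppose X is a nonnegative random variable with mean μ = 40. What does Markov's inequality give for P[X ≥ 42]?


μ = E[X] = 40, a = 42.
Markov: P[X ≥ 42] ≤ μ/a = (40)/42 = 20/21.
Numerically: ≈ 0.95238.
(Since a = 42 > μ = 40.00000, the bound 20/21 is < 1 and informative.)

P[X ≥ 42] ≤ 20/21 ≈ 0.95238.


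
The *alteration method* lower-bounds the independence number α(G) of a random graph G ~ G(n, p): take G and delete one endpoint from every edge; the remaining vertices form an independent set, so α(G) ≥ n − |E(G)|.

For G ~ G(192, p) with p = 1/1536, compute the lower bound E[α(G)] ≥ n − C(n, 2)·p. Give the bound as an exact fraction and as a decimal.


E[|E(G)|] = C(192, 2)·p = 18336 · (1/1536) = 191/16.
E[α(G)] ≥ n − E[|E(G)|] = 192 − 191/16 = 2881/16.
Numerically: ≈ 180.0625.
(This is only a lower bound; the true E[α(G)] may be larger.)

E[α(G)] ≥ 2881/16 ≈ 180.0625.


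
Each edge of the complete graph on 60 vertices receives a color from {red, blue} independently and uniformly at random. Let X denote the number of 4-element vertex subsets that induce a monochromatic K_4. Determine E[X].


Let X = Σ_S X_S over the C(60, 4) = 487635 subsets S of size 4, where X_S = 1 if the K_4 on S is monochromatic.
For a fixed S, the K_4 on S has C(4, 2) = 6 edges. P[all 6 edges red] = (1/2)^6, and likewise for blue, so P[monochromatic] = 2·(1/2)^6 = 2^{1 − 6} = 1/32.
By linearity of expectation: E[X] = C(60, 4) · 2^{1 − 6} = 487635 · 1/32 = 487635/32.
Numerically: E[X] ≈ 15238.594.

E[X] = C(60,4)·2^(1−C(4,2)) = 487635/32 ≈ 15238.594.


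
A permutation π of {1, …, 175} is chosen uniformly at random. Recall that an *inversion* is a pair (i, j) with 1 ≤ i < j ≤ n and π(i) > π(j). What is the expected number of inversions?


Write X = Σ X_I over the C(175, 2) = 15225 pairs i < j, with X_I the indicator of one inversion.
There are 15225 indicators.
For each fixed pair i < j, the values π(i) and π(j) are two distinct elements of {1, …, 175} in uniformly random order; by symmetry P[π(i) > π(j)] = 1/2.
By linearity: E[X] = 15225 · (1/2) = C(175, 2) · (1/2) = 15225/2 = 15225/2 ≈ 7612.500000.

E[X] = 15225/2 = 7612.500000.


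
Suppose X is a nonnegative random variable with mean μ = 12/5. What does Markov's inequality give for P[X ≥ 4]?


μ = E[X] = 12/5, a = 4.
Markov: P[X ≥ 4] ≤ μ/a = (12/5)/4 = 3/5.
Numerically: ≈ 0.60000.
(Since a = 4 > μ = 2.40000, the bound 3/5 is < 1 and informative.)

P[X ≥ 4] ≤ 3/5 ≈ 0.60000.


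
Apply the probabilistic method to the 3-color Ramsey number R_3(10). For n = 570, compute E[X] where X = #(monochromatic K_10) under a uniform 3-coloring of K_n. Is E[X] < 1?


E[X] = C(570, 10) · 3^{1 − 45} = 921524823451961408691 · 3^{−44} = 921524823451961408691/984770902183611232881.
As a reduced fraction: E[X] = 34130549016739311433/36472996377170786403 ≈ 0.935776.
Is E[X] < 1? YES.
Since E[X] < 1, there exists a 3-coloring of K_{570} with no monochromatic K_10; hence R_3(10) > 570.

E[X] = 34130549016739311433/36472996377170786403 ≈ 0.935776; E[X] < 1, so R_3(10) > 570.


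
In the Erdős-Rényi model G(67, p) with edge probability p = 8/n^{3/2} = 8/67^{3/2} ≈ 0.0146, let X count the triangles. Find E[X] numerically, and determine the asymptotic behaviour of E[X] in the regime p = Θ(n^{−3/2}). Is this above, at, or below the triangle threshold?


Number of potential triangles: C(67, 3) = 47905.
Each occurs with probability p³ ≈ (0.0146)³ ≈ 3.10408e-06.
By linearity: E[X] = C(67, 3)·p³ ≈ 47905 · 3.10408e-06 ≈ 0.149.
Since α = 3/2 > 1, p = c/n^{3/2} = o(1/n) is below the triangle threshold p ~ 1/n. Asymptotically E[X] ~ (c³/6)·n^{3(1−α)} = (8³/6)·n^{-1.5} → 0, so by Markov's inequality G has no triangles w.h.p.

E[X] ≈ 0.149; in regime p = Θ(1/n^{3/2}) E[X] tends to 0 (below the triangle threshold p ~ 1/n).


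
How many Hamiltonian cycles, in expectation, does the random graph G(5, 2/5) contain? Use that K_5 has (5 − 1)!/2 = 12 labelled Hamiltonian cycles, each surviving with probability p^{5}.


K_5 has (5 − 1)!/2 = 12 labelled Hamiltonian cycles.
For each such Hamiltonian cycle H, let X_H = 1 if all 5 edges of H are present in G. Then P[X_H = 1] = p^{5} = (2/5)^{5} = 32/3125.
By linearity: E[X] = Σ_H E[X_H] = 12 · p^{5} = 12 · 32/3125 = 384/3125.
Numerically: E[X] ≈ 0.12288.

E[X] = 12 · (2/5)^{5} = 384/3125 ≈ 0.12288.


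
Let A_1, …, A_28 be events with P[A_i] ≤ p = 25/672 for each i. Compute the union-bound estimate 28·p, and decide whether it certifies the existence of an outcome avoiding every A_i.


Union bound: P[∪_{i=1}^{28} A_i] ≤ Σ_i P[A_i] ≤ 28·p = 28·(25/672) = 25/24.
Numerically: 25/24 ≈ 1.04167.
Is 25/24 < 1? NO.
Since the bound 25/24 is ≥ 1, the union bound is uninformative here; it does NOT by itself certify existence.

28·p = 25/24 ≈ 1.04167; existence NOT certified by the union bound.


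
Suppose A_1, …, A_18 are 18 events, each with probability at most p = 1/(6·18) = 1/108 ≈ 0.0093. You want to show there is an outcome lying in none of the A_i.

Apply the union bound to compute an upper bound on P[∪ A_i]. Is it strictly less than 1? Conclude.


Union bound: P[∪_{i=1}^{18} A_i] ≤ Σ_i P[A_i] ≤ 18·p = 18·(1/108) = 1/6.
Numerically: 1/6 ≈ 0.1667.
Is 1/6 < 1? YES.
Since P[∪ A_i] ≤ 1/6 < 1, the complement has P[∩ A_i^c] ≥ 1 − 1/6 = 5/6 > 0, so some outcome avoids every A_i.

18·p = 1/6 ≈ 0.1667; existence CERTIFIED by the union bound.


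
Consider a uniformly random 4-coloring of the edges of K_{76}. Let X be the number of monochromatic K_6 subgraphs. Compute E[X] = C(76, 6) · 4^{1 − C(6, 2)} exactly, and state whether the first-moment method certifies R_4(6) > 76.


E[X] = C(76, 6) · 4^{1 − 15} = 218618940 · 4^{−14} = 218618940/268435456.
As a reduced fraction: E[X] = 54654735/67108864 ≈ 0.81442.
Is E[X] < 1? YES.
Since E[X] < 1, there exists a 4-coloring of K_{76} with no monochromatic K_6; hence R_4(6) > 76.

E[X] = 54654735/67108864 ≈ 0.81442; E[X] < 1, so R_4(6) > 76.


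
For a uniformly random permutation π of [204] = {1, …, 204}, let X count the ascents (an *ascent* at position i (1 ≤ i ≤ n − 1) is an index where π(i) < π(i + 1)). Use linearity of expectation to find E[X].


Write X = Σ X_I over i = 1, …, 203, with X_I the indicator of one ascent.
There are 203 indicators.
For each fixed i, the pair (π(i), π(i+1)) is a uniformly random ordered pair of distinct values from {1, …, 204}; by symmetry P[π(i) < π(i+1)] = 1/2.
By linearity: E[X] = 203 · (1/2) = (204 − 1) · (1/2) = 203/2 ≈ 101.500.

E[X] = 203/2 = 101.500.


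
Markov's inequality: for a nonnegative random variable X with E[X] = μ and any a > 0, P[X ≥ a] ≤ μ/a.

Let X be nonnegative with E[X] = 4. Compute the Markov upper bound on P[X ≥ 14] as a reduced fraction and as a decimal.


μ = E[X] = 4, a = 14.
Markov: P[X ≥ 14] ≤ μ/a = (4)/14 = 2/7.
Numerically: ≈ 0.2857.
(Since a = 14 > μ = 4.0000, the bound 2/7 is < 1 and informative.)

P[X ≥ 14] ≤ 2/7 ≈ 0.2857.


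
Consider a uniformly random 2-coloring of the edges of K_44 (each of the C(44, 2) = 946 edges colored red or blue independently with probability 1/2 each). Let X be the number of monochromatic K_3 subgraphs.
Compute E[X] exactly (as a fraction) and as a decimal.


Let X = Σ_S X_S over the C(44, 3) = 13244 subsets S of size 3, where X_S = 1 if the K_3 on S is monochromatic.
For a fixed S, the K_3 on S has C(3, 2) = 3 edges. P[all 3 edges red] = (1/2)^3, and likewise for blue, so P[monochromatic] = 2·(1/2)^3 = 2^{1 − 3} = 1/4.
By linearity: E[X] = C(44, 3) · 2^{1 − 3} = 13244 · 1/4 = 3311.
Numerically: E[X] ≈ 3311.00000.

E[X] = C(44,3)·2^(1−C(3,2)) = 3311 ≈ 3311.00000.


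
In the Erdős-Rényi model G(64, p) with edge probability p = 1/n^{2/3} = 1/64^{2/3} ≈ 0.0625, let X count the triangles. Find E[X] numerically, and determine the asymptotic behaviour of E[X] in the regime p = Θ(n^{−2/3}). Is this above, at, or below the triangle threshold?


Number of potential triangles: C(64, 3) = 41664.
Each occurs with probability p³ ≈ (0.0625)³ ≈ 2.44141e-04.
By linearity: E[X] = C(64, 3)·p³ ≈ 41664 · 2.44141e-04 ≈ 10.172.
Since α = 2/3 < 1, p = c/n^{2/3} ≫ 1/n is above the triangle threshold p ~ 1/n. Asymptotically E[X] ~ (c³/6)·n^{3(1−α)} = (1³/6)·n^{1} → ∞; triangles are abundant w.h.p.

E[X] ≈ 10.172; in regime p = Θ(1/n^{2/3}) E[X] diverges (above the triangle threshold p ~ 1/n).


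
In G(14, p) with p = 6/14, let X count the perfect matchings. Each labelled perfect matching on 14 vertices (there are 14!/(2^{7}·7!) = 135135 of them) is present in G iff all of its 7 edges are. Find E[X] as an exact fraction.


K_14 has 14!/(2^{7}·7!) = 135135 labelled perfect matchings.
For each such perfect matching H, let X_H = 1 if all 7 edges of H are present in G. Then P[X_H = 1] = p^{7} = (3/7)^{7} = 2187/823543.
Summing the indicators: E[X] = Σ_H E[X_H] = 135135 · p^{7} = 135135 · 2187/823543 = 42220035/117649.
Numerically: E[X] ≈ 358.9.

E[X] = 135135 · (3/7)^{7} = 42220035/117649 ≈ 358.9.


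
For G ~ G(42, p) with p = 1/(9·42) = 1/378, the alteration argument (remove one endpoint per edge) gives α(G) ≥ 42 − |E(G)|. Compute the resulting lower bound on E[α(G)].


E[|E(G)|] = C(42, 2)·p = 861 · (1/378) = 41/18.
E[α(G)] ≥ n − E[|E(G)|] = 42 − 41/18 = 715/18.
Numerically: ≈ 39.7222.
(This is only a lower bound; the true E[α(G)] may be larger.)

E[α(G)] ≥ 715/18 ≈ 39.7222.


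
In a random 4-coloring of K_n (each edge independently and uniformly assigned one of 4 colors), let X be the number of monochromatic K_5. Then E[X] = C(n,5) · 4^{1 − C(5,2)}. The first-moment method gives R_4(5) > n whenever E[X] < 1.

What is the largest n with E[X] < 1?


We need C(n, 5) · 4^{1 − 10} < 1, i.e. C(n, 5) < 4^{10 − 1} = 262144.
Check values of n near the boundary:
  n = 32: C(32, 5) = 201376; 201376 < 262144? YES
  n = 33: C(33, 5) = 237336; 237336 < 262144? YES
  n = 34: C(34, 5) = 278256; 278256 < 262144? NO
  n = 35: C(35, 5) = 324632; 324632 < 262144? NO
  n = 36: C(36, 5) = 376992; 376992 < 262144? NO
The largest n with C(n, 5) < 262144 is n = 33 (where E[X] = 29667/32768 ≈ 0.90536). Hence R_4(5) > 33, i.e. R_4(5) ≥ 34.

Largest n = 33; hence R_4(5) > 33.


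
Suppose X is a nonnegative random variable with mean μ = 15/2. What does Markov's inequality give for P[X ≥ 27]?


μ = E[X] = 15/2, a = 27.
Markov: P[X ≥ 27] ≤ μ/a = (15/2)/27 = 5/18.
Numerically: ≈ 0.277778.
(Since a = 27 > μ = 7.500000, the bound 5/18 is < 1 and informative.)

P[X ≥ 27] ≤ 5/18 ≈ 0.277778.


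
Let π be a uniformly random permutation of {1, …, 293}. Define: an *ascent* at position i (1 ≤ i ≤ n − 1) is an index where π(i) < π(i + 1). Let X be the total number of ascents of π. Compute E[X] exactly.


Write X = Σ X_I over i = 1, …, 292, with X_I the indicator of one ascent.
There are 292 indicators.
For each fixed i, the pair (π(i), π(i+1)) is a uniformly random ordered pair of distinct values from {1, …, 293}; by symmetry P[π(i) < π(i+1)] = 1/2.
By linearity: E[X] = 292 · (1/2) = (293 − 1) · (1/2) = 146 ≈ 146.00000.

E[X] = 146 = 146.00000.


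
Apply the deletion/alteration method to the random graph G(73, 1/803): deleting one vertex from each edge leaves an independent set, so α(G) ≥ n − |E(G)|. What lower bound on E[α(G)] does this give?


E[|E(G)|] = C(73, 2)·p = 2628 · (1/803) = 36/11.
E[α(G)] ≥ n − E[|E(G)|] = 73 − 36/11 = 767/11.
Numerically: ≈ 69.7273.
(This is only a lower bound; the true E[α(G)] may be larger.)

E[α(G)] ≥ 767/11 ≈ 69.7273.


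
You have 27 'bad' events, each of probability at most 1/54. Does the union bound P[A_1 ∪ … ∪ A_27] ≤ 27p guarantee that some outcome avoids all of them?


Union bound: P[∪_{i=1}^{27} A_i] ≤ Σ_i P[A_i] ≤ 27·p = 27·(1/54) = 1/2.
Numerically: 1/2 ≈ 0.5000000.
Is 1/2 < 1? YES.
Since P[∪ A_i] ≤ 1/2 < 1, the complement has P[∩ A_i^c] ≥ 1 − 1/2 = 1/2 > 0, so some outcome avoids every A_i.

27·p = 1/2 ≈ 0.5000000; existence CERTIFIED by the union bound.


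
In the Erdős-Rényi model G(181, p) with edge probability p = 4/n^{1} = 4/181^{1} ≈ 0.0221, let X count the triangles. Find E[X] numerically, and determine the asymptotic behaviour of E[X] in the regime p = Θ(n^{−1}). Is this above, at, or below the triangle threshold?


Number of potential triangles: C(181, 3) = 971970.
Each occurs with probability p³ ≈ (0.0221)³ ≈ 1.079305e-05.
By linearity: E[X] = C(181, 3)·p³ ≈ 971970 · 1.079305e-05 ≈ 10.4905.
Here α = 1, so p = 4/n is exactly at the triangle threshold p ~ 1/n. Asymptotically E[X] → c³/6 = 4³/6 = 32/3 ≈ 10.6667, a bounded constant. In this regime the triangle count is asymptotically Poisson(c³/6).

E[X] ≈ 10.4905; in regime p = Θ(1/n^{1}) E[X] stays bounded (at the triangle threshold p ~ 1/n).


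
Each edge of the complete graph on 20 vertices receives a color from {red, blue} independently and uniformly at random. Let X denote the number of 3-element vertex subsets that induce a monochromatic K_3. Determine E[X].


Let X = Σ_S X_S over the C(20, 3) = 1140 subsets S of size 3, where X_S = 1 if the K_3 on S is monochromatic.
For a fixed S, the K_3 on S has C(3, 2) = 3 edges. P[all 3 edges red] = (1/2)^3, and likewise for blue, so P[monochromatic] = 2·(1/2)^3 = 2^{1 − 3} = 1/4.
Summing: E[X] = C(20, 3) · 2^{1 − 3} = 1140 · 1/4 = 285.
Numerically: E[X] ≈ 285.000000.

E[X] = C(20,3)·2^(1−C(3,2)) = 285 ≈ 285.000000.


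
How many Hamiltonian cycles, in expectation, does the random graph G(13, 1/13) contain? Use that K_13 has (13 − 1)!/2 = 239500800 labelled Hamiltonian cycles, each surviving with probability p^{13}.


K_13 has (13 − 1)!/2 = 239500800 labelled Hamiltonian cycles.
For each such Hamiltonian cycle H, let X_H = 1 if all 13 edges of H are present in G. Then P[X_H = 1] = p^{13} = (1/13)^{13} = 1/302875106592253.
Summing the indicators: E[X] = Σ_H E[X_H] = 239500800 · p^{13} = 239500800 · 1/302875106592253 = 239500800/302875106592253.
Numerically: E[X] ≈ 7.91e-07.

E[X] = 239500800 · (1/13)^{13} = 239500800/302875106592253 ≈ 7.91e-07.


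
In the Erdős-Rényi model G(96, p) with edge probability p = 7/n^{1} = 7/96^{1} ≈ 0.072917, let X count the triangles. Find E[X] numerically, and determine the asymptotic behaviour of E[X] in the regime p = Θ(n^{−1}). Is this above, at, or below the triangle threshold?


Number of potential triangles: C(96, 3) = 142880.
Each occurs with probability p³ ≈ (0.072917)³ ≈ 3.8768627e-04.
By linearity: E[X] = C(96, 3)·p³ ≈ 142880 · 3.8768627e-04 ≈ 55.39261.
Here α = 1, so p = 7/n is exactly at the triangle threshold p ~ 1/n. Asymptotically E[X] → c³/6 = 7³/6 = 343/6 ≈ 57.16667, a bounded constant. In this regime the triangle count is asymptotically Poisson(c³/6).

E[X] ≈ 55.39261; in regime p = Θ(1/n^{1}) E[X] stays bounded (at the triangle threshold p ~ 1/n).


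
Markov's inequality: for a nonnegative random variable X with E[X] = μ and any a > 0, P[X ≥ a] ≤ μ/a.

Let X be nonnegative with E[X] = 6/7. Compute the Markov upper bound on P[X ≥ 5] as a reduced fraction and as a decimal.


μ = E[X] = 6/7, a = 5.
Markov: P[X ≥ 5] ≤ μ/a = (6/7)/5 = 6/35.
Numerically: ≈ 0.171429.
(Since a = 5 > μ = 0.857143, the bound 6/35 is < 1 and informative.)

P[X ≥ 5] ≤ 6/35 ≈ 0.171429.


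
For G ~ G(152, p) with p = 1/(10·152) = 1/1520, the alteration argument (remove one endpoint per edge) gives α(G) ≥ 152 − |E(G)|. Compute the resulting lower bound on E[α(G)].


E[|E(G)|] = C(152, 2)·p = 11476 · (1/1520) = 151/20.
E[α(G)] ≥ n − E[|E(G)|] = 152 − 151/20 = 2889/20.
Numerically: ≈ 144.4500.
(This is only a lower bound; the true E[α(G)] may be larger.)

E[α(G)] ≥ 2889/20 ≈ 144.4500.


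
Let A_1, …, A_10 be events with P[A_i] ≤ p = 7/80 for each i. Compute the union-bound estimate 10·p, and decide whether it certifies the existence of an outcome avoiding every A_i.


Union bound: P[∪_{i=1}^{10} A_i] ≤ Σ_i P[A_i] ≤ 10·p = 10·(7/80) = 7/8.
Numerically: 7/8 ≈ 0.87500.
Is 7/8 < 1? YES.
Since P[∪ A_i] ≤ 7/8 < 1, the complement has P[∩ A_i^c] ≥ 1 − 7/8 = 1/8 > 0, so some outcome avoids every A_i.

10·p = 7/8 ≈ 0.87500; existence CERTIFIED by the union bound.


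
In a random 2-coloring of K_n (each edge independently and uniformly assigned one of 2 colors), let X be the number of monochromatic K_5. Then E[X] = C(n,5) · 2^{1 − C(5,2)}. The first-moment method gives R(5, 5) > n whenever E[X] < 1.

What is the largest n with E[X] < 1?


We need C(n, 5) · 2^{1 − 10} < 1, i.e. C(n, 5) < 2^{10 − 1} = 512.
Check values of n near the boundary:
  n = 10: C(10, 5) = 252; 252 < 512? YES
  n = 11: C(11, 5) = 462; 462 < 512? YES
  n = 12: C(12, 5) = 792; 792 < 512? NO
  n = 13: C(13, 5) = 1287; 1287 < 512? NO
The largest n with C(n, 5) < 512 is n = 11 (where E[X] = 231/256 ≈ 0.9023). Hence R(5, 5) > 11, i.e. R(5, 5) ≥ 12.

Largest n = 11; hence R(5, 5) > 11.


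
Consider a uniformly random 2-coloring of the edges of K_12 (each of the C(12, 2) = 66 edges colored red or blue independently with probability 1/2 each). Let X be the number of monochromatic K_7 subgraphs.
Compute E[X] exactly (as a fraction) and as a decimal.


Let X = Σ_S X_S over the C(12, 7) = 792 subsets S of size 7, where X_S = 1 if the K_7 on S is monochromatic.
For a fixed S, the K_7 on S has C(7, 2) = 21 edges. P[all 21 edges red] = (1/2)^21, and likewise for blue, so P[monochromatic] = 2·(1/2)^21 = 2^{1 − 21} = 1/1048576.
Summing: E[X] = C(12, 7) · 2^{1 − 21} = 792 · 1/1048576 = 99/131072.
Numerically: E[X] ≈ 0.0008.

E[X] = C(12,7)·2^(1−C(7,2)) = 99/131072 ≈ 0.0008.


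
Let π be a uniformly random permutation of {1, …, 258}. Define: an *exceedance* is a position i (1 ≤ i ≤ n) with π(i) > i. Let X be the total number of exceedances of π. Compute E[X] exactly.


Write X = Σ_{i=1}^{258} X_i, where X_i = 1_{π(i) > i}.
For each fixed i, π(i) is uniform over {1, …, 258} (marginal of a uniform permutation), so P[π(i) > i] = (n − i)/n. Summing: Σ_{i=1}^{258} (n − i)/n = (0 + 1 + … + 257)/258 = 258(258 − 1)/(2·258) = (258 − 1)/2.
Hence E[X] = Σ_{i=1}^{258} (258 − i)/258 = 257/2 ≈ 128.500.

E[X] = 257/2 = 128.500.


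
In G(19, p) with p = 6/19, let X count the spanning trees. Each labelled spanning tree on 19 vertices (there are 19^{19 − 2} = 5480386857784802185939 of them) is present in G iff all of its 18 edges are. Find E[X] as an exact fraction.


K_19 has 19^{19 − 2} = 5480386857784802185939 labelled spanning trees.
For each such spanning tree H, let X_H = 1 if all 18 edges of H are present in G. Then P[X_H = 1] = p^{18} = (6/19)^{18} = 101559956668416/104127350297911241532841.
By linearity of expectation: E[X] = Σ_H E[X_H] = 5480386857784802185939 · p^{18} = 5480386857784802185939 · 101559956668416/104127350297911241532841 = 101559956668416/19.
Numerically: E[X] ≈ 5.35e+12.

E[X] = 5480386857784802185939 · (6/19)^{18} = 101559956668416/19 ≈ 5.35e+12.


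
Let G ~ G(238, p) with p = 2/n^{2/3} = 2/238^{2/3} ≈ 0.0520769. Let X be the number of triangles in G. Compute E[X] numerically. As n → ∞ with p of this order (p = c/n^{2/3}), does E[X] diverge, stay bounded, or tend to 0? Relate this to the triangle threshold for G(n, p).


Number of potential triangles: C(238, 3) = 2218636.
Each occurs with probability p³ ≈ (0.0520769)³ ≈ 1.41232964e-04.
By linearity: E[X] = C(238, 3)·p³ ≈ 2218636 · 1.41232964e-04 ≈ 313.344538.
Since α = 2/3 < 1, p = c/n^{2/3} ≫ 1/n is above the triangle threshold p ~ 1/n. Asymptotically E[X] ~ (c³/6)·n^{3(1−α)} = (2³/6)·n^{1} → ∞; triangles are abundant w.h.p.

E[X] ≈ 313.344538; in regime p = Θ(1/n^{2/3}) E[X] diverges (above the triangle threshold p ~ 1/n).


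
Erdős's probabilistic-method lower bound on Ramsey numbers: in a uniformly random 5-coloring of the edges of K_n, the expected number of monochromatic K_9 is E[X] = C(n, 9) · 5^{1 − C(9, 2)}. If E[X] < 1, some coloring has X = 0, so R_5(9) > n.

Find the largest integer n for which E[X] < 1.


We need C(n, 9) · 5^{1 − 36} < 1, i.e. C(n, 9) < 5^{36 − 1} = 2910383045673370361328125.
Check values of n near the boundary:
  n = 2169: C(2169, 9) = 2879753360044504243499683; 2879753360044504243499683 < 2910383045673370361328125? YES
  n = 2170: C(2170, 9) = 2891746779868845075610510; 2891746779868845075610510 < 2910383045673370361328125? YES
  n = 2171: C(2171, 9) = 2903784578674959601827205; 2903784578674959601827205 < 2910383045673370361328125? YES
  n = 2172: C(2172, 9) = 2915866900084148060642020; 2915866900084148060642020 < 2910383045673370361328125? NO
  n = 2173: C(2173, 9) = 2927993888115921319674265; 2927993888115921319674265 < 2910383045673370361328125? NO
The largest n with C(n, 9) < 2910383045673370361328125 is n = 2171 (where E[X] = 580756915734991920365441/582076609134674072265625 ≈ 0.9977328). Hence R_5(9) > 2171, i.e. R_5(9) ≥ 2172.

Largest n = 2171; hence R_5(9) > 2171.


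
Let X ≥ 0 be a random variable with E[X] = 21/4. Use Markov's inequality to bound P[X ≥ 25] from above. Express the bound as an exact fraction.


μ = E[X] = 21/4, a = 25.
Markov: P[X ≥ 25] ≤ μ/a = (21/4)/25 = 21/100.
Numerically: ≈ 0.21000.
(Since a = 25 > μ = 5.25000, the bound 21/100 is < 1 and informative.)

P[X ≥ 25] ≤ 21/100 ≈ 0.21000.


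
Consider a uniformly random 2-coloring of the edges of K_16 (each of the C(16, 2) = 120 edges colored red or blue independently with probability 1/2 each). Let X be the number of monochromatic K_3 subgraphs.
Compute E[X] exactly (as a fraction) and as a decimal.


Let X = Σ_S X_S over the C(16, 3) = 560 subsets S of size 3, where X_S = 1 if the K_3 on S is monochromatic.
For a fixed S, the K_3 on S has C(3, 2) = 3 edges. P[all 3 edges red] = (1/2)^3, and likewise for blue, so P[monochromatic] = 2·(1/2)^3 = 2^{1 − 3} = 1/4.
Summing: E[X] = C(16, 3) · 2^{1 − 3} = 560 · 1/4 = 140.
Numerically: E[X] ≈ 140.000.

E[X] = C(16,3)·2^(1−C(3,2)) = 140 ≈ 140.000.


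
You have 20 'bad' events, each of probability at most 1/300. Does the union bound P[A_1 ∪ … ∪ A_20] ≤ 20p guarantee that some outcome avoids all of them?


Union bound: P[∪_{i=1}^{20} A_i] ≤ Σ_i P[A_i] ≤ 20·p = 20·(1/300) = 1/15.
Numerically: 1/15 ≈ 0.0667.
Is 1/15 < 1? YES.
Since P[∪ A_i] ≤ 1/15 < 1, the complement has P[∩ A_i^c] ≥ 1 − 1/15 = 14/15 > 0, so some outcome avoids every A_i.

20·p = 1/15 ≈ 0.0667; existence CERTIFIED by the union bound.


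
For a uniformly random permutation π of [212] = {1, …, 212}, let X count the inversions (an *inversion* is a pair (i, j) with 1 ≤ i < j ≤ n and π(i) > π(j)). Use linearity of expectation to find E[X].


Write X = Σ X_I over the C(212, 2) = 22366 pairs i < j, with X_I the indicator of one inversion.
There are 22366 indicators.
For each fixed pair i < j, the values π(i) and π(j) are two distinct elements of {1, …, 212} in uniformly random order; by symmetry P[π(i) > π(j)] = 1/2.
By linearity: E[X] = 22366 · (1/2) = C(212, 2) · (1/2) = 22366/2 = 11183 ≈ 11183.0000.

E[X] = 11183 = 11183.0000.


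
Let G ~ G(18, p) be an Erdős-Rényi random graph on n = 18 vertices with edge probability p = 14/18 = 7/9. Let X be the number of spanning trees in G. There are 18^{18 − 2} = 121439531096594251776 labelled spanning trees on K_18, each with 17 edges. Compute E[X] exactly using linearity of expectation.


K_18 has 18^{18 − 2} = 121439531096594251776 labelled spanning trees.
For each such spanning tree H, let X_H = 1 if all 17 edges of H are present in G. Then P[X_H = 1] = p^{17} = (7/9)^{17} = 232630513987207/16677181699666569.
By linearity of expectation: E[X] = Σ_H E[X_H] = 121439531096594251776 · p^{17} = 121439531096594251776 · 232630513987207/16677181699666569 = 15245673364665597952/9.
Numerically: E[X] ≈ 1.694e+18.

E[X] = 121439531096594251776 · (7/9)^{17} = 15245673364665597952/9 ≈ 1.694e+18.


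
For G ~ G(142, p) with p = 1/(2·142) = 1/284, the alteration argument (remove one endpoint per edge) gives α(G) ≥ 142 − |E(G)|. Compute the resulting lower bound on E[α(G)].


E[|E(G)|] = C(142, 2)·p = 10011 · (1/284) = 141/4.
E[α(G)] ≥ n − E[|E(G)|] = 142 − 141/4 = 427/4.
Numerically: ≈ 106.75000.
(This is only a lower bound; the true E[α(G)] may be larger.)

E[α(G)] ≥ 427/4 ≈ 106.75000.


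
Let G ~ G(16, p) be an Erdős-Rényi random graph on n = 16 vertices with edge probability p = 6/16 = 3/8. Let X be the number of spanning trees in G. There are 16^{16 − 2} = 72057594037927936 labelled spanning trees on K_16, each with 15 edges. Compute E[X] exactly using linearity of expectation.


K_16 has 16^{16 − 2} = 72057594037927936 labelled spanning trees.
For each such spanning tree H, let X_H = 1 if all 15 edges of H are present in G. Then P[X_H = 1] = p^{15} = (3/8)^{15} = 14348907/35184372088832.
By linearity of expectation: E[X] = Σ_H E[X_H] = 72057594037927936 · p^{15} = 72057594037927936 · 14348907/35184372088832 = 29386561536.
Numerically: E[X] ≈ 2.94e+10.

E[X] = 72057594037927936 · (3/8)^{15} = 29386561536 ≈ 2.94e+10.


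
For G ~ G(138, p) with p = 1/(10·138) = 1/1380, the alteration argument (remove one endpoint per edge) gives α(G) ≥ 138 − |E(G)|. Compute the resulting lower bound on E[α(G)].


E[|E(G)|] = C(138, 2)·p = 9453 · (1/1380) = 137/20.
E[α(G)] ≥ n − E[|E(G)|] = 138 − 137/20 = 2623/20.
Numerically: ≈ 131.150000.
(This is only a lower bound; the true E[α(G)] may be larger.)

E[α(G)] ≥ 2623/20 ≈ 131.150000.


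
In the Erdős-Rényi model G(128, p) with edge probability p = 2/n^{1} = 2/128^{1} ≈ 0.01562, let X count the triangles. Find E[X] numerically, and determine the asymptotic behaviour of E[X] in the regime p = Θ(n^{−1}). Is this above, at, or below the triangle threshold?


Number of potential triangles: C(128, 3) = 341376.
Each occurs with probability p³ ≈ (0.01562)³ ≈ 3.814697e-06.
By linearity: E[X] = C(128, 3)·p³ ≈ 341376 · 3.814697e-06 ≈ 1.3022.
Here α = 1, so p = 2/n is exactly at the triangle threshold p ~ 1/n. Asymptotically E[X] → c³/6 = 2³/6 = 4/3 ≈ 1.3333, a bounded constant. In this regime the triangle count is asymptotically Poisson(c³/6).

E[X] ≈ 1.3022; in regime p = Θ(1/n^{1}) E[X] stays bounded (at the triangle threshold p ~ 1/n).


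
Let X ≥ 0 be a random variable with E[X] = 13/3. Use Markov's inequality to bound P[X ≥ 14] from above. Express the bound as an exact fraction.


μ = E[X] = 13/3, a = 14.
Markov: P[X ≥ 14] ≤ μ/a = (13/3)/14 = 13/42.
Numerically: ≈ 0.309524.
(Since a = 14 > μ = 4.333333, the bound 13/42 is < 1 and informative.)

P[X ≥ 14] ≤ 13/42 ≈ 0.309524.


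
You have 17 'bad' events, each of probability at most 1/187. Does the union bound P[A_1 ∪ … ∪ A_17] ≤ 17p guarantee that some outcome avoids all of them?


Union bound: P[∪_{i=1}^{17} A_i] ≤ Σ_i P[A_i] ≤ 17·p = 17·(1/187) = 1/11.
Numerically: 1/11 ≈ 0.0909091.
Is 1/11 < 1? YES.
Since P[∪ A_i] ≤ 1/11 < 1, the complement has P[∩ A_i^c] ≥ 1 − 1/11 = 10/11 > 0, so some outcome avoids every A_i.

17·p = 1/11 ≈ 0.0909091; existence CERTIFIED by the union bound.


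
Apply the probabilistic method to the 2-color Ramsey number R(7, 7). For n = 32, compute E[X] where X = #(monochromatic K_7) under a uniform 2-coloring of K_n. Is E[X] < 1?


E[X] = C(32, 7) · 2^{1 − 21} = 3365856 · 2^{−20} = 3365856/1048576.
As a reduced fraction: E[X] = 105183/32768 ≈ 3.2099304.
Is E[X] < 1? NO.
Since E[X] ≥ 1, the first-moment bound is inconclusive at n = 32; it does NOT by itself certify R(7, 7) > 32.

E[X] = 105183/32768 ≈ 3.2099304; E[X] ≥ 1; first-moment method inconclusive here.


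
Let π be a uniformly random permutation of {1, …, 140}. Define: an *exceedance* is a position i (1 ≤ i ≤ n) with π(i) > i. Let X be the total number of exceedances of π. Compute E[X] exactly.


Write X = Σ_{i=1}^{140} X_i, where X_i = 1_{π(i) > i}.
For each fixed i, π(i) is uniform over {1, …, 140} (marginal of a uniform permutation), so P[π(i) > i] = (n − i)/n. Summing: Σ_{i=1}^{140} (n − i)/n = (0 + 1 + … + 139)/140 = 140(140 − 1)/(2·140) = (140 − 1)/2.
Hence E[X] = Σ_{i=1}^{140} (140 − i)/140 = 139/2 ≈ 69.500.

E[X] = 139/2 = 69.500.


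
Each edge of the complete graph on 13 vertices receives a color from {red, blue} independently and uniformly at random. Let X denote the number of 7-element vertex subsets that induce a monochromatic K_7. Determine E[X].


Let X = Σ_S X_S over the C(13, 7) = 1716 subsets S of size 7, where X_S = 1 if the K_7 on S is monochromatic.
For a fixed S, the K_7 on S has C(7, 2) = 21 edges. P[all 21 edges red] = (1/2)^21, and likewise for blue, so P[monochromatic] = 2·(1/2)^21 = 2^{1 − 21} = 1/1048576.
By linearity: E[X] = C(13, 7) · 2^{1 − 21} = 1716 · 1/1048576 = 429/262144.
Numerically: E[X] ≈ 0.002.

E[X] = C(13,7)·2^(1−C(7,2)) = 429/262144 ≈ 0.002.


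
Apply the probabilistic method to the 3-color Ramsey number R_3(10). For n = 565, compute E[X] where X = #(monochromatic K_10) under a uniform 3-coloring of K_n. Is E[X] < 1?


E[X] = C(565, 10) · 3^{1 − 45} = 843210704398024361828 · 3^{−44} = 843210704398024361828/984770902183611232881.
As a reduced fraction: E[X] = 843210704398024361828/984770902183611232881 ≈ 0.85625.
Is E[X] < 1? YES.
Since E[X] < 1, there exists a 3-coloring of K_{565} with no monochromatic K_10; hence R_3(10) > 565.

E[X] = 843210704398024361828/984770902183611232881 ≈ 0.85625; E[X] < 1, so R_3(10) > 565.


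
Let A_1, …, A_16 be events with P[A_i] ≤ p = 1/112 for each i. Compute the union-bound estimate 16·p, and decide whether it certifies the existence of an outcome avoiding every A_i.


Union bound: P[∪_{i=1}^{16} A_i] ≤ Σ_i P[A_i] ≤ 16·p = 16·(1/112) = 1/7.
Numerically: 1/7 ≈ 0.1428571.
Is 1/7 < 1? YES.
Since P[∪ A_i] ≤ 1/7 < 1, the complement has P[∩ A_i^c] ≥ 1 − 1/7 = 6/7 > 0, so some outcome avoids every A_i.

16·p = 1/7 ≈ 0.1428571; existence CERTIFIED by the union bound.


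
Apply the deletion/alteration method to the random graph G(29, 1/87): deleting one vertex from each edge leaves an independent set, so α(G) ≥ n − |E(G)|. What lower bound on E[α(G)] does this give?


E[|E(G)|] = C(29, 2)·p = 406 · (1/87) = 14/3.
E[α(G)] ≥ n − E[|E(G)|] = 29 − 14/3 = 73/3.
Numerically: ≈ 24.333.
(This is only a lower bound; the true E[α(G)] may be larger.)

E[α(G)] ≥ 73/3 ≈ 24.333.


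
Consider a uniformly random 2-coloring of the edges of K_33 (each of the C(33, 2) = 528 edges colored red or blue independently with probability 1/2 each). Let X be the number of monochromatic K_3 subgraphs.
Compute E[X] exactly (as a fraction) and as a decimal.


Let X = Σ_S X_S over the C(33, 3) = 5456 subsets S of size 3, where X_S = 1 if the K_3 on S is monochromatic.
For a fixed S, the K_3 on S has C(3, 2) = 3 edges. P[all 3 edges red] = (1/2)^3, and likewise for blue, so P[monochromatic] = 2·(1/2)^3 = 2^{1 − 3} = 1/4.
By linearity: E[X] = C(33, 3) · 2^{1 − 3} = 5456 · 1/4 = 1364.
Numerically: E[X] ≈ 1364.000.

E[X] = C(33,3)·2^(1−C(3,2)) = 1364 ≈ 1364.000.


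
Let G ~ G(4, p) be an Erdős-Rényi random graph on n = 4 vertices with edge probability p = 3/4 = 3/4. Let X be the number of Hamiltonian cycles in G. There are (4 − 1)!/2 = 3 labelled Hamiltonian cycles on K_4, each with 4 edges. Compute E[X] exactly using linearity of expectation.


K_4 has (4 − 1)!/2 = 3 labelled Hamiltonian cycles.
For each such Hamiltonian cycle H, let X_H = 1 if all 4 edges of H are present in G. Then P[X_H = 1] = p^{4} = (3/4)^{4} = 81/256.
By linearity of expectation: E[X] = Σ_H E[X_H] = 3 · p^{4} = 3 · 81/256 = 243/256.
Numerically: E[X] ≈ 0.949219.

E[X] = 3 · (3/4)^{4} = 243/256 ≈ 0.949219.


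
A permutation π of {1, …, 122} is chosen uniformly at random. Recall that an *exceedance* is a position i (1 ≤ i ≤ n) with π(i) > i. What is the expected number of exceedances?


Write X = Σ_{i=1}^{122} X_i, where X_i = 1_{π(i) > i}.
For each fixed i, π(i) is uniform over {1, …, 122} (marginal of a uniform permutation), so P[π(i) > i] = (n − i)/n. Summing: Σ_{i=1}^{122} (n − i)/n = (0 + 1 + … + 121)/122 = 122(122 − 1)/(2·122) = (122 − 1)/2.
Hence E[X] = Σ_{i=1}^{122} (122 − i)/122 = 121/2 ≈ 60.500000.

E[X] = 121/2 = 60.500000.


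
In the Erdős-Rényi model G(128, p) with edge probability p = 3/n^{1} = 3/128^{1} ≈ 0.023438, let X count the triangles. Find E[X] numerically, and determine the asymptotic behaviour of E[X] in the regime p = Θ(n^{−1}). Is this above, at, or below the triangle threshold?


Number of potential triangles: C(128, 3) = 341376.
Each occurs with probability p³ ≈ (0.023438)³ ≈ 1.2874603e-05.
By linearity: E[X] = C(128, 3)·p³ ≈ 341376 · 1.2874603e-05 ≈ 4.39508.
Here α = 1, so p = 3/n is exactly at the triangle threshold p ~ 1/n. Asymptotically E[X] → c³/6 = 3³/6 = 9/2 ≈ 4.50000, a bounded constant. In this regime the triangle count is asymptotically Poisson(c³/6).

E[X] ≈ 4.39508; in regime p = Θ(1/n^{1}) E[X] stays bounded (at the triangle threshold p ~ 1/n).


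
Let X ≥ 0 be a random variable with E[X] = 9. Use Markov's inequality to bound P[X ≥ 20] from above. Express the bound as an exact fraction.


μ = E[X] = 9, a = 20.
Markov: P[X ≥ 20] ≤ μ/a = (9)/20 = 9/20.
Numerically: ≈ 0.450.
(Since a = 20 > μ = 9.000, the bound 9/20 is < 1 and informative.)

P[X ≥ 20] ≤ 9/20 ≈ 0.450.


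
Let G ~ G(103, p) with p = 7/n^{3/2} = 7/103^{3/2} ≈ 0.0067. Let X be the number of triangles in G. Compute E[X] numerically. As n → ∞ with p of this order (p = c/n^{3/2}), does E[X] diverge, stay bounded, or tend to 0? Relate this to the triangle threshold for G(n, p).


Number of potential triangles: C(103, 3) = 176851.
Each occurs with probability p³ ≈ (0.0067)³ ≈ 3.00280e-07.
By linearity: E[X] = C(103, 3)·p³ ≈ 176851 · 3.00280e-07 ≈ 0.053.
Since α = 3/2 > 1, p = c/n^{3/2} = o(1/n) is below the triangle threshold p ~ 1/n. Asymptotically E[X] ~ (c³/6)·n^{3(1−α)} = (7³/6)·n^{-1.5} → 0, so by Markov's inequality G has no triangles w.h.p.

E[X] ≈ 0.053; in regime p = Θ(1/n^{3/2}) E[X] tends to 0 (below the triangle threshold p ~ 1/n).


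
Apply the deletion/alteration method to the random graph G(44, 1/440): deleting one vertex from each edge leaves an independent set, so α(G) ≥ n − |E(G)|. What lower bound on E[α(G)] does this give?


E[|E(G)|] = C(44, 2)·p = 946 · (1/440) = 43/20.
E[α(G)] ≥ n − E[|E(G)|] = 44 − 43/20 = 837/20.
Numerically: ≈ 41.85000.
(This is only a lower bound; the true E[α(G)] may be larger.)

E[α(G)] ≥ 837/20 ≈ 41.85000.


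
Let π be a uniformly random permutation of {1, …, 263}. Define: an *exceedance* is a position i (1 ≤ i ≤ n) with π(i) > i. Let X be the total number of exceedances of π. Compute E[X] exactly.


Write X = Σ_{i=1}^{263} X_i, where X_i = 1_{π(i) > i}.
For each fixed i, π(i) is uniform over {1, …, 263} (marginal of a uniform permutation), so P[π(i) > i] = (n − i)/n. Summing: Σ_{i=1}^{263} (n − i)/n = (0 + 1 + … + 262)/263 = 263(263 − 1)/(2·263) = (263 − 1)/2.
Hence E[X] = Σ_{i=1}^{263} (263 − i)/263 = 131 ≈ 131.00000.

E[X] = 131 = 131.00000.


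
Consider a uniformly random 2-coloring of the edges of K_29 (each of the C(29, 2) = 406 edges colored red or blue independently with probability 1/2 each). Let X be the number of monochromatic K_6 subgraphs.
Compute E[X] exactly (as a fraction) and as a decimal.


Let X = Σ_S X_S over the C(29, 6) = 475020 subsets S of size 6, where X_S = 1 if the K_6 on S is monochromatic.
For a fixed S, the K_6 on S has C(6, 2) = 15 edges. P[all 15 edges red] = (1/2)^15, and likewise for blue, so P[monochromatic] = 2·(1/2)^15 = 2^{1 − 15} = 1/16384.
By linearity: E[X] = C(29, 6) · 2^{1 − 15} = 475020 · 1/16384 = 118755/4096.
Numerically: E[X] ≈ 28.9929.

E[X] = C(29,6)·2^(1−C(6,2)) = 118755/4096 ≈ 28.9929.


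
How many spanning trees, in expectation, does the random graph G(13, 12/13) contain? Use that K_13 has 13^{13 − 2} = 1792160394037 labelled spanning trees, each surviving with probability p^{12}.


K_13 has 13^{13 − 2} = 1792160394037 labelled spanning trees.
For each such spanning tree H, let X_H = 1 if all 12 edges of H are present in G. Then P[X_H = 1] = p^{12} = (12/13)^{12} = 8916100448256/23298085122481.
By linearity of expectation: E[X] = Σ_H E[X_H] = 1792160394037 · p^{12} = 1792160394037 · 8916100448256/23298085122481 = 8916100448256/13.
Numerically: E[X] ≈ 6.85854e+11.

E[X] = 1792160394037 · (12/13)^{12} = 8916100448256/13 ≈ 6.85854e+11.


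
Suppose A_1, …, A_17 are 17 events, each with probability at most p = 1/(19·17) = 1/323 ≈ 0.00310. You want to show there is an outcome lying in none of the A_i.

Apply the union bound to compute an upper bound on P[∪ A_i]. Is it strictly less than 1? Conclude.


Union bound: P[∪_{i=1}^{17} A_i] ≤ Σ_i P[A_i] ≤ 17·p = 17·(1/323) = 1/19.
Numerically: 1/19 ≈ 0.05263.
Is 1/19 < 1? YES.
Since P[∪ A_i] ≤ 1/19 < 1, the complement has P[∩ A_i^c] ≥ 1 − 1/19 = 18/19 > 0, so some outcome avoids every A_i.

17·p = 1/19 ≈ 0.05263; existence CERTIFIED by the union bound.


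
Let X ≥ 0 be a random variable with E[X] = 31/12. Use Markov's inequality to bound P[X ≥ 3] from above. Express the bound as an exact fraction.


μ = E[X] = 31/12, a = 3.
Markov: P[X ≥ 3] ≤ μ/a = (31/12)/3 = 31/36.
Numerically: ≈ 0.861.
(Since a = 3 > μ = 2.583, the bound 31/36 is < 1 and informative.)

P[X ≥ 3] ≤ 31/36 ≈ 0.861.


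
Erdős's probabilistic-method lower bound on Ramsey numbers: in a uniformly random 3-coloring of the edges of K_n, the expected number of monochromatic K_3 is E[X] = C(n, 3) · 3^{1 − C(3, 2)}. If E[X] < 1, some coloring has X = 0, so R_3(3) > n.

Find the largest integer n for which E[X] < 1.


We need C(n, 3) · 3^{1 − 3} < 1, i.e. C(n, 3) < 3^{3 − 1} = 9.
Check values of n near the boundary:
  n = 3: C(3, 3) = 1; 1 < 9? YES
  n = 4: C(4, 3) = 4; 4 < 9? YES
  n = 5: C(5, 3) = 10; 10 < 9? NO
  n = 6: C(6, 3) = 20; 20 < 9? NO
  n = 7: C(7, 3) = 35; 35 < 9? NO
The largest n with C(n, 3) < 9 is n = 4 (where E[X] = 4/9 ≈ 0.4444). Hence R_3(3) > 4, i.e. R_3(3) ≥ 5.

Largest n = 4; hence R_3(3) > 4.
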